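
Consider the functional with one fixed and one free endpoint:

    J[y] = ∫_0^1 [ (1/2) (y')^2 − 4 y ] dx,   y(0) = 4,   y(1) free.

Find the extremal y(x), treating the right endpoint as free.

The Lagrangian L = (1/2) (y')^2 − 4 y gives
    ∂L/∂y = −4,   ∂L/∂y' = y'.
Euler-Lagrange: d/dx(y') − (−4) = 0, i.e. y'' + 4 = 0, so
    y(x) = −(4/2) x^2 + C1 x + C2.
Fixed left endpoint y(0) = 4 ⇒ C2 = 4.
The right endpoint x = 1 is free, so the natural (transversality) condition is ∂L/∂y' |_{x=1} = 0, i.e. y'(1) = 0.
Compute y'(x) = −4 x + C1, so y'(1) = −4 + C1 = 0 ⇒ C1 = 4.
Therefore the extremal is
    y(x) = −2 x^2 + 4 x + 4.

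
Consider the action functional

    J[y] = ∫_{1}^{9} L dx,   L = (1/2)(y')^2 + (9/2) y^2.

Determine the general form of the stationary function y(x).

The Lagrangian is L = (1/2)(y')^2 + (9/2) y^2.
∂L/∂y = 9y.
∂L/∂y' = y'.
The Euler-Lagrange equation d/dx(∂L/∂y') − ∂L/∂y = 0 becomes:
    y'' - 9 y = 0
General solution: y(x) = A e^(3x) + B e^(-3x), where A and B are arbitrary constants fixed by the endpoint conditions.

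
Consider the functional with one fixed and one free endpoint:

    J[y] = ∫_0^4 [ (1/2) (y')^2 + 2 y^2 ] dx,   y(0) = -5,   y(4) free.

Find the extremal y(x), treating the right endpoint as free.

The Lagrangian L = (1/2) (y')^2 + 2 y^2 gives
    ∂L/∂y = 4 y,   ∂L/∂y' = y'.
Euler-Lagrange: y'' − 4 y = 0.
With k = 2, the general solution is
    y(x) = A cosh(2 x) + B sinh(2 x).
Fixed left endpoint y(0) = -5 ⇒ A = -5.
The right endpoint x = 4 is free, so the natural (transversality) condition is ∂L/∂y' |_{x=4} = 0, i.e. y'(4) = 0.
Compute y'(x) = A k sinh(k x) + B k cosh(k x), so
    y'(4) = A k sinh(k·4) + B k cosh(k·4) = 0
    ⇒ B = −A tanh(k·4) = 5 tanh(2·4).
Therefore the extremal is
    y(x) = −5 cosh(2 x) + 5 tanh(2·4) sinh(2 x).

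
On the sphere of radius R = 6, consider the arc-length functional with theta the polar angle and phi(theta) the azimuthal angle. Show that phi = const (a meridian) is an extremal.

On the sphere of radius R = 6 with spherical coordinates (θ, φ), the induced metric is
    ds^2 = 36(dθ^2 + sin^2(θ) dφ^2).
Using θ as the parameter, the arc-length functional becomes
    J[φ] = ∫ 6 sqrt(1 + sin^2(θ) (dφ/dθ)^2) dθ.
So L = 6 sqrt(1 + sin^2(θ) φ'^2). Compute
    ∂L/∂φ = 0  (L has no explicit φ dependence),
    ∂L/∂φ' = 6 sin^2(θ) φ' / sqrt(1 + sin^2(θ) φ'^2).
For the candidate φ(θ) = c (constant), φ' = 0, so ∂L/∂φ' evaluated along the candidate vanishes, and ∂L/∂φ is identically zero. Hence
    d/dθ(∂L/∂φ') − ∂L/∂φ = 0
is satisfied. Therefore meridians φ = const are extremals of arc length — they are geodesics on the sphere.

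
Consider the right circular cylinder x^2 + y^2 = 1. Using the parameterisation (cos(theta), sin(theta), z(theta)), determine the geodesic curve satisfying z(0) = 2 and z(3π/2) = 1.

Parameterise the cylinder of radius R = 1 as
    r(θ) = (cos θ, sin θ, z(θ)).
The arc-length element is
    ds = sqrt(1 + (dz/dθ)^2) dθ,
so the Lagrangian is L = sqrt(1 + z'^2).
L depends on z' only, not on z or θ, so ∂L/∂z = 0 and
    ∂L/∂z' = z' / sqrt(1 + z'^2).
The Euler-Lagrange equation gives
    d/dθ( z' / sqrt(1 + z'^2) ) = 0,
so z' is constant. Integrating once:
    z(θ) = a θ + b,
a helix on the cylinder (a straight line when the cylinder is unrolled). The constants a, b are determined by the endpoint conditions.
With endpoint conditions z(0) = 2 and z(3π/2) = 1: from z(0) = b we get b = 2, and a·3π/2 + 2 = 1 gives a = -2/(3π), so
    z(θ) = (-2/(3π)) θ + 2.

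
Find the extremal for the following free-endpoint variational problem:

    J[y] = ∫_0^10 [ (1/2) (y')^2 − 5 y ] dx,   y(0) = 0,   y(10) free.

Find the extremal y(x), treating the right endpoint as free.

The Lagrangian L = (1/2) (y')^2 − 5 y gives
    ∂L/∂y = −5,   ∂L/∂y' = y'.
Euler-Lagrange: d/dx(y') − (−5) = 0, i.e. y'' + 5 = 0, so
    y(x) = −(5/2) x^2 + C1 x + C2.
Fixed left endpoint y(0) = 0 ⇒ C2 = 0.
The right endpoint x = 10 is free, so the natural (transversality) condition is ∂L/∂y' |_{x=10} = 0, i.e. y'(10) = 0.
Compute y'(x) = −5 x + C1, so y'(10) = −50 + C1 = 0 ⇒ C1 = 50.
Therefore the extremal is
    y(x) = −(5/2) x^2 + 50 x.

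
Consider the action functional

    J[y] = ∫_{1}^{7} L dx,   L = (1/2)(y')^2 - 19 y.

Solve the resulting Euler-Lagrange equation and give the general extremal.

The Lagrangian is L = (1/2)(y')^2 - 19 y.
∂L/∂y = -19.
∂L/∂y' = y'.
The Euler-Lagrange equation d/dx(∂L/∂y') − ∂L/∂y = 0 becomes:
    y'' + 19 = 0
General solution: y(x) = -(19/2) x^2 + A x + B, where A and B are arbitrary constants fixed by the endpoint conditions.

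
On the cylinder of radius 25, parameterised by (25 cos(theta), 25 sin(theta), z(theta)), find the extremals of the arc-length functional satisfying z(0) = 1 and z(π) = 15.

Parameterise the cylinder of radius R = 25 as
    r(θ) = (25 cos θ, 25 sin θ, z(θ)).
The arc-length element is
    ds = sqrt(625 + (dz/dθ)^2) dθ,
so the Lagrangian is L = sqrt(625 + z'^2).
L depends on z' only, not on z or θ, so ∂L/∂z = 0 and
    ∂L/∂z' = z' / sqrt(625 + z'^2).
The Euler-Lagrange equation gives
    d/dθ( z' / sqrt(625 + z'^2) ) = 0,
so z' is constant. Integrating once:
    z(θ) = a θ + b,
a helix on the cylinder (a straight line when the cylinder is unrolled). The constants a, b are determined by the endpoint conditions.
With endpoint conditions z(0) = 1 and z(π) = 15: from z(0) = b we get b = 1, and a·π + 1 = 15 gives a = 14/π, so
    z(θ) = (14/π) θ + 1.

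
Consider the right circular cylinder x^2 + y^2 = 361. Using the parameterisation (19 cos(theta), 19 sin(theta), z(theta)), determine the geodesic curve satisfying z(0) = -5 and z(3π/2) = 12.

Parameterise the cylinder of radius R = 19 as
    r(θ) = (19 cos θ, 19 sin θ, z(θ)).
The arc-length element is
    ds = sqrt(361 + (dz/dθ)^2) dθ,
so the Lagrangian is L = sqrt(361 + z'^2).
L depends on z' only, not on z or θ, so ∂L/∂z = 0 and
    ∂L/∂z' = z' / sqrt(361 + z'^2).
The Euler-Lagrange equation gives
    d/dθ( z' / sqrt(361 + z'^2) ) = 0,
so z' is constant. Integrating once:
    z(θ) = a θ + b,
a helix on the cylinder (a straight line when the cylinder is unrolled). The constants a, b are determined by the endpoint conditions.
With endpoint conditions z(0) = -5 and z(3π/2) = 12: from z(0) = b we get b = -5, and a·3π/2 + -5 = 12 gives a = 34/(3π), so
    z(θ) = (34/(3π)) θ − 5.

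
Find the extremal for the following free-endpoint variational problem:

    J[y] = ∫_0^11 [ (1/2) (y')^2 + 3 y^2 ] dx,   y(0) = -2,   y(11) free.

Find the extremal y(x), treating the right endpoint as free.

The Lagrangian L = (1/2) (y')^2 + 3 y^2 gives
    ∂L/∂y = 6 y,   ∂L/∂y' = y'.
Euler-Lagrange: y'' − 6 y = 0.
With k = sqrt(6), the general solution is
    y(x) = A cosh(sqrt(6) x) + B sinh(sqrt(6) x).
Fixed left endpoint y(0) = -2 ⇒ A = -2.
The right endpoint x = 11 is free, so the natural (transversality) condition is ∂L/∂y' |_{x=11} = 0, i.e. y'(11) = 0.
Compute y'(x) = A k sinh(k x) + B k cosh(k x), so
    y'(11) = A k sinh(k·11) + B k cosh(k·11) = 0
    ⇒ B = −A tanh(k·11) = 2 tanh(sqrt(6)·11).
Therefore the extremal is
    y(x) = −2 cosh(sqrt(6) x) + 2 tanh(sqrt(6)·11) sinh(sqrt(6) x).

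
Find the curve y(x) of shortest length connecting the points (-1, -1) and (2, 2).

Arc-length functional: J[y] = ∫ sqrt(1 + (y')^2) dx.
Lagrangian L = sqrt(1 + (y')^2) has no explicit y dependence, so ∂L/∂y = 0 and the Euler-Lagrange equation gives
    d/dx( y' / sqrt(1 + (y')^2) ) = 0  ⇒  y' / sqrt(1 + (y')^2) = const.
Hence y' is constant, so y(x) is affine.
Fitting the endpoints (-1, -1) and (2, 2):
    slope m = (2 − (-1)) / (2 − (-1)) = 1,
    intercept c = (-1) − m·(-1) = 0.
Extremal: y(x) = x.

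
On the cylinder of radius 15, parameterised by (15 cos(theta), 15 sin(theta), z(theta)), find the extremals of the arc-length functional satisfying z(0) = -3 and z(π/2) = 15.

Parameterise the cylinder of radius R = 15 as
    r(θ) = (15 cos θ, 15 sin θ, z(θ)).
The arc-length element is
    ds = sqrt(225 + (dz/dθ)^2) dθ,
so the Lagrangian is L = sqrt(225 + z'^2).
L depends on z' only, not on z or θ, so ∂L/∂z = 0 and
    ∂L/∂z' = z' / sqrt(225 + z'^2).
The Euler-Lagrange equation gives
    d/dθ( z' / sqrt(225 + z'^2) ) = 0,
so z' is constant. Integrating once:
    z(θ) = a θ + b,
a helix on the cylinder (a straight line when the cylinder is unrolled). The constants a, b are determined by the endpoint conditions.
With endpoint conditions z(0) = -3 and z(π/2) = 15: from z(0) = b we get b = -3, and a·π/2 + -3 = 15 gives a = 36/π, so
    z(θ) = (36/π) θ − 3.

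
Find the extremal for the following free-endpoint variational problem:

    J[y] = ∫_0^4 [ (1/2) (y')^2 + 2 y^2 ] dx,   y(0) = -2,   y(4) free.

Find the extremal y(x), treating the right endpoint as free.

The Lagrangian L = (1/2) (y')^2 + 2 y^2 gives
    ∂L/∂y = 4 y,   ∂L/∂y' = y'.
Euler-Lagrange: y'' − 4 y = 0.
With k = 2, the general solution is
    y(x) = A cosh(2 x) + B sinh(2 x).
Fixed left endpoint y(0) = -2 ⇒ A = -2.
The right endpoint x = 4 is free, so the natural (transversality) condition is ∂L/∂y' |_{x=4} = 0, i.e. y'(4) = 0.
Compute y'(x) = A k sinh(k x) + B k cosh(k x), so
    y'(4) = A k sinh(k·4) + B k cosh(k·4) = 0
    ⇒ B = −A tanh(k·4) = 2 tanh(2·4).
Therefore the extremal is
    y(x) = −2 cosh(2 x) + 2 tanh(2·4) sinh(2 x).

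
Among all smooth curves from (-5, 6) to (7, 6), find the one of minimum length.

Arc-length functional: J[y] = ∫ sqrt(1 + (y')^2) dx.
Lagrangian L = sqrt(1 + (y')^2) has no explicit y dependence, so ∂L/∂y = 0 and the Euler-Lagrange equation gives
    d/dx( y' / sqrt(1 + (y')^2) ) = 0  ⇒  y' / sqrt(1 + (y')^2) = const.
Hence y' is constant, so y(x) is affine.
Fitting the endpoints (-5, 6) and (7, 6):
    slope m = (6 − 6) / (7 − (-5)) = 0,
    intercept c = 6 − m·(-5) = 6.
Extremal: y(x) = 6.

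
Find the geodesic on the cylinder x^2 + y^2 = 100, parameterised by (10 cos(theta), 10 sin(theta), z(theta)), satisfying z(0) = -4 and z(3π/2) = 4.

Parameterise the cylinder of radius R = 10 as
    r(θ) = (10 cos θ, 10 sin θ, z(θ)).
The arc-length element is
    ds = sqrt(100 + (dz/dθ)^2) dθ,
so the Lagrangian is L = sqrt(100 + z'^2).
L depends on z' only, not on z or θ, so ∂L/∂z = 0 and
    ∂L/∂z' = z' / sqrt(100 + z'^2).
The Euler-Lagrange equation gives
    d/dθ( z' / sqrt(100 + z'^2) ) = 0,
so z' is constant. Integrating once:
    z(θ) = a θ + b,
a helix on the cylinder (a straight line when the cylinder is unrolled). The constants a, b are determined by the endpoint conditions.
With endpoint conditions z(0) = -4 and z(3π/2) = 4: from z(0) = b we get b = -4, and a·3π/2 + -4 = 4 gives a = 16/(3π), so
    z(θ) = (16/(3π)) θ − 4.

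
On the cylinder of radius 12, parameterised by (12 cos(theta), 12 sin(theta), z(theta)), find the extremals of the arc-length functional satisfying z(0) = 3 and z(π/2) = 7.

Parameterise the cylinder of radius R = 12 as
    r(θ) = (12 cos θ, 12 sin θ, z(θ)).
The arc-length element is
    ds = sqrt(144 + (dz/dθ)^2) dθ,
so the Lagrangian is L = sqrt(144 + z'^2).
L depends on z' only, not on z or θ, so ∂L/∂z = 0 and
    ∂L/∂z' = z' / sqrt(144 + z'^2).
The Euler-Lagrange equation gives
    d/dθ( z' / sqrt(144 + z'^2) ) = 0,
so z' is constant. Integrating once:
    z(θ) = a θ + b,
a helix on the cylinder (a straight line when the cylinder is unrolled). The constants a, b are determined by the endpoint conditions.
With endpoint conditions z(0) = 3 and z(π/2) = 7: from z(0) = b we get b = 3, and a·π/2 + 3 = 7 gives a = 8/π, so
    z(θ) = (8/π) θ + 3.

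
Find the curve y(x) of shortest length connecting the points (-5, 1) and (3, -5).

Arc-length functional: J[y] = ∫ sqrt(1 + (y')^2) dx.
Lagrangian L = sqrt(1 + (y')^2) has no explicit y dependence, so ∂L/∂y = 0 and the Euler-Lagrange equation gives
    d/dx( y' / sqrt(1 + (y')^2) ) = 0  ⇒  y' / sqrt(1 + (y')^2) = const.
Hence y' is constant, so y(x) is affine.
Fitting the endpoints (-5, 1) and (3, -5):
    slope m = ((-5) − 1) / (3 − (-5)) = -3/4,
    intercept c = 1 − m·(-5) = -11/4.
Extremal: y(x) = (-3/4) x - 11/4.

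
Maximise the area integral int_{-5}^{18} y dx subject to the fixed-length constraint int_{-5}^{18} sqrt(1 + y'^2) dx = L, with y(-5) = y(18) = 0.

Set up the augmented Lagrangian using a multiplier λ for the length constraint:
    F(y, y') = y − λ sqrt(1 + y'^2).
F has no explicit x dependence, so the Beltrami identity yields a first integral
    F − y' ∂F/∂y' = C.
Compute ∂F/∂y' = −λ y' / sqrt(1 + y'^2). Then
    y − λ sqrt(1 + y'^2) + λ y'^2 / sqrt(1 + y'^2) = C
    ⇒  y − λ / sqrt(1 + y'^2) = C.
Solving for y' and integrating gives
    (x − a)^2 + (y − b)^2 = λ^2,
a circular arc of radius λ. The constants a, b are determined by the endpoint conditions y(-5) = y(18) = 0, and λ is fixed implicitly by the length constraint
    ∫_{-5}^{18} sqrt(1 + y'^2) dx = L.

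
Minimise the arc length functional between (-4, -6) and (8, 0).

Arc-length functional: J[y] = ∫ sqrt(1 + (y')^2) dx.
Lagrangian L = sqrt(1 + (y')^2) has no explicit y dependence, so ∂L/∂y = 0 and the Euler-Lagrange equation gives
    d/dx( y' / sqrt(1 + (y')^2) ) = 0  ⇒  y' / sqrt(1 + (y')^2) = const.
Hence y' is constant, so y(x) is affine.
Fitting the endpoints (-4, -6) and (8, 0):
    slope m = (0 − (-6)) / (8 − (-4)) = 1/2,
    intercept c = (-6) − m·(-4) = -4.
Extremal: y(x) = (1/2) x - 4.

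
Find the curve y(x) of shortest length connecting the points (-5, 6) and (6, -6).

Arc-length functional: J[y] = ∫ sqrt(1 + (y')^2) dx.
Lagrangian L = sqrt(1 + (y')^2) has no explicit y dependence, so ∂L/∂y = 0 and the Euler-Lagrange equation gives
    d/dx( y' / sqrt(1 + (y')^2) ) = 0  ⇒  y' / sqrt(1 + (y')^2) = const.
Hence y' is constant, so y(x) is affine.
Fitting the endpoints (-5, 6) and (6, -6):
    slope m = ((-6) − 6) / (6 − (-5)) = -12/11,
    intercept c = 6 − m·(-5) = 6/11.
Extremal: y(x) = (-12/11) x + 6/11.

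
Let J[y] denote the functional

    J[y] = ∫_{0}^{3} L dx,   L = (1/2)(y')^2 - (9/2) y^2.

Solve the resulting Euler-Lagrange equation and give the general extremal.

The Lagrangian is L = (1/2)(y')^2 - (9/2) y^2.
∂L/∂y = -9y.
∂L/∂y' = y'.
The Euler-Lagrange equation d/dx(∂L/∂y') − ∂L/∂y = 0 becomes:
    y'' + 9 y = 0
General solution: y(x) = A sin(3x) + B cos(3x), where A and B are arbitrary constants fixed by the endpoint conditions.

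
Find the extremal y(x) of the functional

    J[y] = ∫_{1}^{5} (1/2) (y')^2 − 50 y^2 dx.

The Lagrangian is L = (1/2) (y')^2 − 50 y^2.
Compute ∂L/∂y = -100y, ∂L/∂y' = y'.
The Euler-Lagrange equation d/dx(∂L/∂y') − ∂L/∂y = 0 reduces to
    y'' + 100 y = 0.
Its general solution is
    y(x) = A sin(10x) + B cos(10x),
with A, B fixed by the endpoint conditions.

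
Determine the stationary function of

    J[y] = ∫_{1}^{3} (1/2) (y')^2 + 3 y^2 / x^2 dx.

The Lagrangian is L = (1/2) (y')^2 + 3 y^2 / x^2.
Compute ∂L/∂y = 6y/x^2, ∂L/∂y' = y'.
The Euler-Lagrange equation d/dx(∂L/∂y') − ∂L/∂y = 0 reduces to
    y'' − 6/x^2 · y = 0  (x > 0).
Its general solution is
    y(x) = A x^3 + B x^(-2),
with A, B fixed by the endpoint conditions.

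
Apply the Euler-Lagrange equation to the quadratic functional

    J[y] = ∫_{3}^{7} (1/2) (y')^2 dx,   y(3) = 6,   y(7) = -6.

The Lagrangian is L = (1/2) (y')^2.
Compute ∂L/∂y = 0, ∂L/∂y' = y'.
The Euler-Lagrange equation d/dx(∂L/∂y') − ∂L/∂y = 0 reduces to
    y'' = 0.
Its general solution is
    y(x) = A x + B,
with A, B fixed by the endpoint conditions.
Applying the endpoint conditions y(3) = 6 and y(7) = -6: solve A·3 + B = 6 and A·7 + B = -6. Subtracting gives A(7 − 3) = -6 − 6, so A = -3, and B = 6 − A·3 = 15. Therefore
    y(x) = -3 x + 15.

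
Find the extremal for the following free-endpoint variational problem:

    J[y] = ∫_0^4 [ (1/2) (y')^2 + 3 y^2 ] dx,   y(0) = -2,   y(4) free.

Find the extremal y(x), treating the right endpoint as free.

The Lagrangian L = (1/2) (y')^2 + 3 y^2 gives
    ∂L/∂y = 6 y,   ∂L/∂y' = y'.
Euler-Lagrange: y'' − 6 y = 0.
With k = sqrt(6), the general solution is
    y(x) = A cosh(sqrt(6) x) + B sinh(sqrt(6) x).
Fixed left endpoint y(0) = -2 ⇒ A = -2.
The right endpoint x = 4 is free, so the natural (transversality) condition is ∂L/∂y' |_{x=4} = 0, i.e. y'(4) = 0.
Compute y'(x) = A k sinh(k x) + B k cosh(k x), so
    y'(4) = A k sinh(k·4) + B k cosh(k·4) = 0
    ⇒ B = −A tanh(k·4) = 2 tanh(sqrt(6)·4).
Therefore the extremal is
    y(x) = −2 cosh(sqrt(6) x) + 2 tanh(sqrt(6)·4) sinh(sqrt(6) x).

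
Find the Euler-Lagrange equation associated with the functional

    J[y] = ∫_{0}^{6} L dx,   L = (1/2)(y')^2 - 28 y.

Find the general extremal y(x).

The Lagrangian is L = (1/2)(y')^2 - 28 y.
∂L/∂y = -28.
∂L/∂y' = y'.
The Euler-Lagrange equation d/dx(∂L/∂y') − ∂L/∂y = 0 becomes:
    y'' + 28 = 0
General solution: y(x) = -14 x^2 + A x + B, where A and B are arbitrary constants fixed by the endpoint conditions.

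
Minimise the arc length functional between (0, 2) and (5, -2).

Arc-length functional: J[y] = ∫ sqrt(1 + (y')^2) dx.
Lagrangian L = sqrt(1 + (y')^2) has no explicit y dependence, so ∂L/∂y = 0 and the Euler-Lagrange equation gives
    d/dx( y' / sqrt(1 + (y')^2) ) = 0  ⇒  y' / sqrt(1 + (y')^2) = const.
Hence y' is constant, so y(x) is affine.
Fitting the endpoints (0, 2) and (5, -2):
    slope m = ((-2) − 2) / (5 − 0) = -4/5,
    intercept c = 2 − m·0 = 2.
Extremal: y(x) = (-4/5) x + 2.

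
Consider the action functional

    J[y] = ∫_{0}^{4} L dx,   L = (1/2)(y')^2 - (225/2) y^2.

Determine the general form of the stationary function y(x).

The Lagrangian is L = (1/2)(y')^2 - (225/2) y^2.
∂L/∂y = -225y.
∂L/∂y' = y'.
The Euler-Lagrange equation d/dx(∂L/∂y') − ∂L/∂y = 0 becomes:
    y'' + 225 y = 0
General solution: y(x) = A sin(15x) + B cos(15x), where A and B are arbitrary constants fixed by the endpoint conditions.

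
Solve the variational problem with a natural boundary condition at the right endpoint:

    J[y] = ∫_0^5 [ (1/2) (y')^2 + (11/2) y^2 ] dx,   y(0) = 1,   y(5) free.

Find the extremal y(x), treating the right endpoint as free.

The Lagrangian L = (1/2) (y')^2 + (11/2) y^2 gives
    ∂L/∂y = 11 y,   ∂L/∂y' = y'.
Euler-Lagrange: y'' − 11 y = 0.
With k = sqrt(11), the general solution is
    y(x) = A cosh(sqrt(11) x) + B sinh(sqrt(11) x).
Fixed left endpoint y(0) = 1 ⇒ A = 1.
The right endpoint x = 5 is free, so the natural (transversality) condition is ∂L/∂y' |_{x=5} = 0, i.e. y'(5) = 0.
Compute y'(x) = A k sinh(k x) + B k cosh(k x), so
    y'(5) = A k sinh(k·5) + B k cosh(k·5) = 0
    ⇒ B = −A tanh(k·5) = − tanh(sqrt(11)·5).
Therefore the extremal is
    y(x) = cosh(sqrt(11) x) − tanh(sqrt(11)·5) sinh(sqrt(11) x).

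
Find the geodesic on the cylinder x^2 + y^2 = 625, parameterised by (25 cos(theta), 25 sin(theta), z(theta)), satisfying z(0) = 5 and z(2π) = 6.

Parameterise the cylinder of radius R = 25 as
    r(θ) = (25 cos θ, 25 sin θ, z(θ)).
The arc-length element is
    ds = sqrt(625 + (dz/dθ)^2) dθ,
so the Lagrangian is L = sqrt(625 + z'^2).
L depends on z' only, not on z or θ, so ∂L/∂z = 0 and
    ∂L/∂z' = z' / sqrt(625 + z'^2).
The Euler-Lagrange equation gives
    d/dθ( z' / sqrt(625 + z'^2) ) = 0,
so z' is constant. Integrating once:
    z(θ) = a θ + b,
a helix on the cylinder (a straight line when the cylinder is unrolled). The constants a, b are determined by the endpoint conditions.
With endpoint conditions z(0) = 5 and z(2π) = 6: from z(0) = b we get b = 5, and a·2π + 5 = 6 gives a = 1/(2π), so
    z(θ) = (1/(2π)) θ + 5.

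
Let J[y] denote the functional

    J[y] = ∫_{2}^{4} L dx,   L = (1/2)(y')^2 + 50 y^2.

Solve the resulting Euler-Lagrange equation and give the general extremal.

The Lagrangian is L = (1/2)(y')^2 + 50 y^2.
∂L/∂y = 100y.
∂L/∂y' = y'.
The Euler-Lagrange equation d/dx(∂L/∂y') − ∂L/∂y = 0 becomes:
    y'' - 100 y = 0
General solution: y(x) = A e^(10x) + B e^(-10x), where A and B are arbitrary constants fixed by the endpoint conditions.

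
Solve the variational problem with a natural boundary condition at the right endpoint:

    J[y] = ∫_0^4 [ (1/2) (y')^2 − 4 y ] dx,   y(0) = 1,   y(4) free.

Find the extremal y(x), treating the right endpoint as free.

The Lagrangian L = (1/2) (y')^2 − 4 y gives
    ∂L/∂y = −4,   ∂L/∂y' = y'.
Euler-Lagrange: d/dx(y') − (−4) = 0, i.e. y'' + 4 = 0, so
    y(x) = −(4/2) x^2 + C1 x + C2.
Fixed left endpoint y(0) = 1 ⇒ C2 = 1.
The right endpoint x = 4 is free, so the natural (transversality) condition is ∂L/∂y' |_{x=4} = 0, i.e. y'(4) = 0.
Compute y'(x) = −4 x + C1, so y'(4) = −16 + C1 = 0 ⇒ C1 = 16.
Therefore the extremal is
    y(x) = −2 x^2 + 16 x + 1.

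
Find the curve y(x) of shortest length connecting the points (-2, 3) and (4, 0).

Arc-length functional: J[y] = ∫ sqrt(1 + (y')^2) dx.
Lagrangian L = sqrt(1 + (y')^2) has no explicit y dependence, so ∂L/∂y = 0 and the Euler-Lagrange equation gives
    d/dx( y' / sqrt(1 + (y')^2) ) = 0  ⇒  y' / sqrt(1 + (y')^2) = const.
Hence y' is constant, so y(x) is affine.
Fitting the endpoints (-2, 3) and (4, 0):
    slope m = (0 − 3) / (4 − (-2)) = -1/2,
    intercept c = 3 − m·(-2) = 2.
Extremal: y(x) = (-1/2) x + 2.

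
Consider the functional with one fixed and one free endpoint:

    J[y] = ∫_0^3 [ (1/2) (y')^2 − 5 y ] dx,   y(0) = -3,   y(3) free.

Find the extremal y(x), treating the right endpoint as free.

The Lagrangian L = (1/2) (y')^2 − 5 y gives
    ∂L/∂y = −5,   ∂L/∂y' = y'.
Euler-Lagrange: d/dx(y') − (−5) = 0, i.e. y'' + 5 = 0, so
    y(x) = −(5/2) x^2 + C1 x + C2.
Fixed left endpoint y(0) = -3 ⇒ C2 = -3.
The right endpoint x = 3 is free, so the natural (transversality) condition is ∂L/∂y' |_{x=3} = 0, i.e. y'(3) = 0.
Compute y'(x) = −5 x + C1, so y'(3) = −15 + C1 = 0 ⇒ C1 = 15.
Therefore the extremal is
    y(x) = −(5/2) x^2 + 15 x − 3.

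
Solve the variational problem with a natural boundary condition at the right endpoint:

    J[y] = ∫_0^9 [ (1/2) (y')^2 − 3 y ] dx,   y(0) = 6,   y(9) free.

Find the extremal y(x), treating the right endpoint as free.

The Lagrangian L = (1/2) (y')^2 − 3 y gives
    ∂L/∂y = −3,   ∂L/∂y' = y'.
Euler-Lagrange: d/dx(y') − (−3) = 0, i.e. y'' + 3 = 0, so
    y(x) = −(3/2) x^2 + C1 x + C2.
Fixed left endpoint y(0) = 6 ⇒ C2 = 6.
The right endpoint x = 9 is free, so the natural (transversality) condition is ∂L/∂y' |_{x=9} = 0, i.e. y'(9) = 0.
Compute y'(x) = −3 x + C1, so y'(9) = −27 + C1 = 0 ⇒ C1 = 27.
Therefore the extremal is
    y(x) = −(3/2) x^2 + 27 x + 6.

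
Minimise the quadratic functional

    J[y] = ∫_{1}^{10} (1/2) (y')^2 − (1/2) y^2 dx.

The Lagrangian is L = (1/2) (y')^2 − (1/2) y^2.
Compute ∂L/∂y = -y, ∂L/∂y' = y'.
The Euler-Lagrange equation d/dx(∂L/∂y') − ∂L/∂y = 0 reduces to
    y'' + y = 0.
Its general solution is
    y(x) = A sin(x) + B cos(x),
with A, B fixed by the endpoint conditions.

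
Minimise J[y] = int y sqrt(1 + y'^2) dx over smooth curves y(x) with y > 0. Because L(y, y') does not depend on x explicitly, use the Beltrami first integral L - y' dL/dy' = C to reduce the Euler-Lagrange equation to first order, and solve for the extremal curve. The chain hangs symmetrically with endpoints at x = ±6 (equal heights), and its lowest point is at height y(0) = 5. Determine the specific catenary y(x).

The Lagrangian L(y, y') = y sqrt(1 + y'^2) has no explicit x dependence, so the Beltrami identity applies:
    L − y' ∂L/∂y' = C.
Compute ∂L/∂y' = y · y' / sqrt(1 + y'^2). Then
    L − y' ∂L/∂y'
    = y sqrt(1 + y'^2) − y · y'^2 / sqrt(1 + y'^2)
    = y (1 + y'^2 − y'^2) / sqrt(1 + y'^2)
    = y / sqrt(1 + y'^2) = C.
Squaring gives y^2 = C^2 (1 + y'^2), i.e.
    y'^2 = y^2 / C^2 − 1.
Separating variables,
    dy / sqrt(y^2 − C^2) = dx / C,
and integrating gives arccosh(y / C) = (x − a)/C, so
    y(x) = C cosh((x − a)/C),
the catenary. The constants C and a are fixed by the two endpoint conditions (and, for the hanging-chain problem, the length constraint selects C).
Now fit the given data. The endpoints x = ±6 are symmetric at equal height, so the catenary is even about its minimum: a = 0 and y(x) = C cosh(x/C). The lowest point is y(0) = C cosh(0) = C, and we are told y(0) = 5, so C = 5. Therefore
    y(x) = 5 cosh(x/5),
and at the endpoints
    y(±6) = 5 cosh(6/5).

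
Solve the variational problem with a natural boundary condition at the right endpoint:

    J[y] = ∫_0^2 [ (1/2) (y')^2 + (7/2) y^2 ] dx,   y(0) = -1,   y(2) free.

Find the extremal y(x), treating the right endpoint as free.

The Lagrangian L = (1/2) (y')^2 + (7/2) y^2 gives
    ∂L/∂y = 7 y,   ∂L/∂y' = y'.
Euler-Lagrange: y'' − 7 y = 0.
With k = sqrt(7), the general solution is
    y(x) = A cosh(sqrt(7) x) + B sinh(sqrt(7) x).
Fixed left endpoint y(0) = -1 ⇒ A = -1.
The right endpoint x = 2 is free, so the natural (transversality) condition is ∂L/∂y' |_{x=2} = 0, i.e. y'(2) = 0.
Compute y'(x) = A k sinh(k x) + B k cosh(k x), so
    y'(2) = A k sinh(k·2) + B k cosh(k·2) = 0
    ⇒ B = −A tanh(k·2) = tanh(sqrt(7)·2).
Therefore the extremal is
    y(x) = −cosh(sqrt(7) x) + tanh(sqrt(7)·2) sinh(sqrt(7) x).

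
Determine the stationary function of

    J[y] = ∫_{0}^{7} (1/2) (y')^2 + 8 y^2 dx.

The Lagrangian is L = (1/2) (y')^2 + 8 y^2.
Compute ∂L/∂y = 16y, ∂L/∂y' = y'.
The Euler-Lagrange equation d/dx(∂L/∂y') − ∂L/∂y = 0 reduces to
    y'' − 16 y = 0.
Its general solution is
    y(x) = A e^(4x) + B e^(−4x),
with A, B fixed by the endpoint conditions.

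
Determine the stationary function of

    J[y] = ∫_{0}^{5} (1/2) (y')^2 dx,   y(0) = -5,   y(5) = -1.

The Lagrangian is L = (1/2) (y')^2.
Compute ∂L/∂y = 0, ∂L/∂y' = y'.
The Euler-Lagrange equation d/dx(∂L/∂y') − ∂L/∂y = 0 reduces to
    y'' = 0.
Its general solution is
    y(x) = A x + B,
with A, B fixed by the endpoint conditions.
Applying the endpoint conditions y(0) = -5 and y(5) = -1: solve A·0 + B = -5 and A·5 + B = -1. Subtracting gives A(5 − 0) = -1 − -5, so A = 4/5, and B = -5 − A·0 = -5. Therefore
    y(x) = (4/5) x - 5.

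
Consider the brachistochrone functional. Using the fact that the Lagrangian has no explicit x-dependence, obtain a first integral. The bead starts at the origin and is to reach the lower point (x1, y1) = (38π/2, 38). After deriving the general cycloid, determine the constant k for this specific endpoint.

The Lagrangian L = sqrt((1 + y'^2) / y) has no explicit x dependence, so the Beltrami identity applies:
    L − y' ∂L/∂y' = C.
Compute ∂L/∂y' = y' / sqrt(y (1 + y'^2)).
Substitute:
    sqrt((1 + y'^2)/y) − y'·y' / sqrt(y (1 + y'^2))
    = (1 + y'^2) / sqrt(y (1 + y'^2)) − y'^2 / sqrt(y (1 + y'^2))
    = 1 / sqrt(y (1 + y'^2)) = C.
Squaring and rearranging gives the first integral
    y (1 + y'^2) = 1/C^2 =: k   (constant).
Solving this first-order ODE by the substitution
    y = (k/2)(1 − cos θ)
yields the cycloid parameterisation
    x(θ) = (k/2)(θ − sin θ),   y(θ) = (k/2)(1 − cos θ).
The constant k is fixed by the endpoint condition.
Now fit the given lower endpoint (x1, y1) = (38π/2, 38). At the bottom of the first arch (θ = π), the parametric equations give
    y(π) = (k/2)(1 − cos π) = k,
    x(π) = (k/2)(π − sin π) = kπ/2.
Matching y(π) = 38 gives k = 38, consistent with x(π) = 38π/2. Therefore the specific cycloid is
    x(θ) = (38/2)(θ − sin θ),   y(θ) = (38/2)(1 − cos θ).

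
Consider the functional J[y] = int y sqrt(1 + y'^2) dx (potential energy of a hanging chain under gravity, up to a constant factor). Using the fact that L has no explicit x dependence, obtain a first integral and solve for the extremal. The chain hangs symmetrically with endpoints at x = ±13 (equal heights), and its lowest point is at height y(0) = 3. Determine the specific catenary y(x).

The Lagrangian L(y, y') = y sqrt(1 + y'^2) has no explicit x dependence, so the Beltrami identity applies:
    L − y' ∂L/∂y' = C.
Compute ∂L/∂y' = y · y' / sqrt(1 + y'^2). Then
    L − y' ∂L/∂y'
    = y sqrt(1 + y'^2) − y · y'^2 / sqrt(1 + y'^2)
    = y (1 + y'^2 − y'^2) / sqrt(1 + y'^2)
    = y / sqrt(1 + y'^2) = C.
Squaring gives y^2 = C^2 (1 + y'^2), i.e.
    y'^2 = y^2 / C^2 − 1.
Separating variables,
    dy / sqrt(y^2 − C^2) = dx / C,
and integrating gives arccosh(y / C) = (x − a)/C, so
    y(x) = C cosh((x − a)/C),
the catenary. The constants C and a are fixed by the two endpoint conditions (and, for the hanging-chain problem, the length constraint selects C).
Now fit the given data. The endpoints x = ±13 are symmetric at equal height, so the catenary is even about its minimum: a = 0 and y(x) = C cosh(x/C). The lowest point is y(0) = C cosh(0) = C, and we are told y(0) = 3, so C = 3. Therefore
    y(x) = 3 cosh(x/3),
and at the endpoints
    y(±13) = 3 cosh(13/3).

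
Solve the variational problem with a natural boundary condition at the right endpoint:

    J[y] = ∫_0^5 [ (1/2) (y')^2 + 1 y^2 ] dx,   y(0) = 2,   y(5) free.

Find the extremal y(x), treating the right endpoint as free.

The Lagrangian L = (1/2) (y')^2 + 1 y^2 gives
    ∂L/∂y = 2 y,   ∂L/∂y' = y'.
Euler-Lagrange: y'' − 2 y = 0.
With k = sqrt(2), the general solution is
    y(x) = A cosh(sqrt(2) x) + B sinh(sqrt(2) x).
Fixed left endpoint y(0) = 2 ⇒ A = 2.
The right endpoint x = 5 is free, so the natural (transversality) condition is ∂L/∂y' |_{x=5} = 0, i.e. y'(5) = 0.
Compute y'(x) = A k sinh(k x) + B k cosh(k x), so
    y'(5) = A k sinh(k·5) + B k cosh(k·5) = 0
    ⇒ B = −A tanh(k·5) = − 2 tanh(sqrt(2)·5).
Therefore the extremal is
    y(x) = 2 cosh(sqrt(2) x) − 2 tanh(sqrt(2)·5) sinh(sqrt(2) x).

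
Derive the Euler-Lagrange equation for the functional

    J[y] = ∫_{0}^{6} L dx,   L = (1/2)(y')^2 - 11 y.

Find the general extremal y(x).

The Lagrangian is L = (1/2)(y')^2 - 11 y.
∂L/∂y = -11.
∂L/∂y' = y'.
The Euler-Lagrange equation d/dx(∂L/∂y') − ∂L/∂y = 0 becomes:
    y'' + 11 = 0
General solution: y(x) = -(11/2) x^2 + A x + B, where A and B are arbitrary constants fixed by the endpoint conditions.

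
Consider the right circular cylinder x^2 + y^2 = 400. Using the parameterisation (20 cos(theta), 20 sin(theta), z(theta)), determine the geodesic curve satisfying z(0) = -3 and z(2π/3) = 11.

Parameterise the cylinder of radius R = 20 as
    r(θ) = (20 cos θ, 20 sin θ, z(θ)).
The arc-length element is
    ds = sqrt(400 + (dz/dθ)^2) dθ,
so the Lagrangian is L = sqrt(400 + z'^2).
L depends on z' only, not on z or θ, so ∂L/∂z = 0 and
    ∂L/∂z' = z' / sqrt(400 + z'^2).
The Euler-Lagrange equation gives
    d/dθ( z' / sqrt(400 + z'^2) ) = 0,
so z' is constant. Integrating once:
    z(θ) = a θ + b,
a helix on the cylinder (a straight line when the cylinder is unrolled). The constants a, b are determined by the endpoint conditions.
With endpoint conditions z(0) = -3 and z(2π/3) = 11: from z(0) = b we get b = -3, and a·2π/3 + -3 = 11 gives a = 21/π, so
    z(θ) = (21/π) θ − 3.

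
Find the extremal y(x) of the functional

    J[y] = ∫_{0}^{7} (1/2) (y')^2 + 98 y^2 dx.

The Lagrangian is L = (1/2) (y')^2 + 98 y^2.
Compute ∂L/∂y = 196y, ∂L/∂y' = y'.
The Euler-Lagrange equation d/dx(∂L/∂y') − ∂L/∂y = 0 reduces to
    y'' − 196 y = 0.
Its general solution is
    y(x) = A e^(14x) + B e^(−14x),
with A, B fixed by the endpoint conditions.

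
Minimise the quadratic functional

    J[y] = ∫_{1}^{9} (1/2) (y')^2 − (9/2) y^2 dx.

The Lagrangian is L = (1/2) (y')^2 − (9/2) y^2.
Compute ∂L/∂y = -9y, ∂L/∂y' = y'.
The Euler-Lagrange equation d/dx(∂L/∂y') − ∂L/∂y = 0 reduces to
    y'' + 9 y = 0.
Its general solution is
    y(x) = A sin(3x) + B cos(3x),
with A, B fixed by the endpoint conditions.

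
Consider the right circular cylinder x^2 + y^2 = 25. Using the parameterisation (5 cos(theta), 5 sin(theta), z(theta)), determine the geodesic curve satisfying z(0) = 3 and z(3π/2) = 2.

Parameterise the cylinder of radius R = 5 as
    r(θ) = (5 cos θ, 5 sin θ, z(θ)).
The arc-length element is
    ds = sqrt(25 + (dz/dθ)^2) dθ,
so the Lagrangian is L = sqrt(25 + z'^2).
L depends on z' only, not on z or θ, so ∂L/∂z = 0 and
    ∂L/∂z' = z' / sqrt(25 + z'^2).
The Euler-Lagrange equation gives
    d/dθ( z' / sqrt(25 + z'^2) ) = 0,
so z' is constant. Integrating once:
    z(θ) = a θ + b,
a helix on the cylinder (a straight line when the cylinder is unrolled). The constants a, b are determined by the endpoint conditions.
With endpoint conditions z(0) = 3 and z(3π/2) = 2: from z(0) = b we get b = 3, and a·3π/2 + 3 = 2 gives a = -2/(3π), so
    z(θ) = (-2/(3π)) θ + 3.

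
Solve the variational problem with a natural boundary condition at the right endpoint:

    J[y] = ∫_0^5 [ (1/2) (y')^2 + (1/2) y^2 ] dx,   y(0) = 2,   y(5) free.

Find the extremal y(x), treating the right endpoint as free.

The Lagrangian L = (1/2) (y')^2 + (1/2) y^2 gives
    ∂L/∂y = 1 y,   ∂L/∂y' = y'.
Euler-Lagrange: y'' − y = 0.
With k = 1, the general solution is
    y(x) = A cosh(x) + B sinh(x).
Fixed left endpoint y(0) = 2 ⇒ A = 2.
The right endpoint x = 5 is free, so the natural (transversality) condition is ∂L/∂y' |_{x=5} = 0, i.e. y'(5) = 0.
Compute y'(x) = A k sinh(k x) + B k cosh(k x), so
    y'(5) = A k sinh(k·5) + B k cosh(k·5) = 0
    ⇒ B = −A tanh(k·5) = − 2 tanh(1·5).
Therefore the extremal is
    y(x) = 2 cosh(1 x) − 2 tanh(1·5) sinh(1 x).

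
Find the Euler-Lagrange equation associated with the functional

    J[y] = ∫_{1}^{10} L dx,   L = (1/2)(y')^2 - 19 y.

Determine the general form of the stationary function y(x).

The Lagrangian is L = (1/2)(y')^2 - 19 y.
∂L/∂y = -19.
∂L/∂y' = y'.
The Euler-Lagrange equation d/dx(∂L/∂y') − ∂L/∂y = 0 becomes:
    y'' + 19 = 0
General solution: y(x) = -(19/2) x^2 + A x + B, where A and B are arbitrary constants fixed by the endpoint conditions.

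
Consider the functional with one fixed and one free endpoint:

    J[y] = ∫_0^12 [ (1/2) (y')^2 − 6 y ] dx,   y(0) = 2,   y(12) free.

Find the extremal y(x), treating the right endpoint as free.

The Lagrangian L = (1/2) (y')^2 − 6 y gives
    ∂L/∂y = −6,   ∂L/∂y' = y'.
Euler-Lagrange: d/dx(y') − (−6) = 0, i.e. y'' + 6 = 0, so
    y(x) = −(6/2) x^2 + C1 x + C2.
Fixed left endpoint y(0) = 2 ⇒ C2 = 2.
The right endpoint x = 12 is free, so the natural (transversality) condition is ∂L/∂y' |_{x=12} = 0, i.e. y'(12) = 0.
Compute y'(x) = −6 x + C1, so y'(12) = −72 + C1 = 0 ⇒ C1 = 72.
Therefore the extremal is
    y(x) = −3 x^2 + 72 x + 2.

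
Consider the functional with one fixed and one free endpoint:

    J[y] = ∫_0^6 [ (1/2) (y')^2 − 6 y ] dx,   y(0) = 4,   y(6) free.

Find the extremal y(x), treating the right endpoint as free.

The Lagrangian L = (1/2) (y')^2 − 6 y gives
    ∂L/∂y = −6,   ∂L/∂y' = y'.
Euler-Lagrange: d/dx(y') − (−6) = 0, i.e. y'' + 6 = 0, so
    y(x) = −(6/2) x^2 + C1 x + C2.
Fixed left endpoint y(0) = 4 ⇒ C2 = 4.
The right endpoint x = 6 is free, so the natural (transversality) condition is ∂L/∂y' |_{x=6} = 0, i.e. y'(6) = 0.
Compute y'(x) = −6 x + C1, so y'(6) = −36 + C1 = 0 ⇒ C1 = 36.
Therefore the extremal is
    y(x) = −3 x^2 + 36 x + 4.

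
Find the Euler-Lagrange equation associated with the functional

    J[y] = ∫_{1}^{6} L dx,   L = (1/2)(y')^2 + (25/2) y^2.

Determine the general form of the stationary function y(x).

The Lagrangian is L = (1/2)(y')^2 + (25/2) y^2.
∂L/∂y = 25y.
∂L/∂y' = y'.
The Euler-Lagrange equation d/dx(∂L/∂y') − ∂L/∂y = 0 becomes:
    y'' - 25 y = 0
General solution: y(x) = A e^(5x) + B e^(-5x), where A and B are arbitrary constants fixed by the endpoint conditions.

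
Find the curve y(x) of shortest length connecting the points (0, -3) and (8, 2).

Arc-length functional: J[y] = ∫ sqrt(1 + (y')^2) dx.
Lagrangian L = sqrt(1 + (y')^2) has no explicit y dependence, so ∂L/∂y = 0 and the Euler-Lagrange equation gives
    d/dx( y' / sqrt(1 + (y')^2) ) = 0  ⇒  y' / sqrt(1 + (y')^2) = const.
Hence y' is constant, so y(x) is affine.
Fitting the endpoints (0, -3) and (8, 2):
    slope m = (2 − (-3)) / (8 − 0) = 5/8,
    intercept c = (-3) − m·0 = -3.
Extremal: y(x) = (5/8) x - 3.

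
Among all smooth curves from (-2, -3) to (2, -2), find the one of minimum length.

Arc-length functional: J[y] = ∫ sqrt(1 + (y')^2) dx.
Lagrangian L = sqrt(1 + (y')^2) has no explicit y dependence, so ∂L/∂y = 0 and the Euler-Lagrange equation gives
    d/dx( y' / sqrt(1 + (y')^2) ) = 0  ⇒  y' / sqrt(1 + (y')^2) = const.
Hence y' is constant, so y(x) is affine.
Fitting the endpoints (-2, -3) and (2, -2):
    slope m = ((-2) − (-3)) / (2 − (-2)) = 1/4,
    intercept c = (-3) − m·(-2) = -5/2.
Extremal: y(x) = (1/4) x - 5/2.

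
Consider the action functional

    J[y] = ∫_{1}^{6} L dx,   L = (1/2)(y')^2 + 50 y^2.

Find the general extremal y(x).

The Lagrangian is L = (1/2)(y')^2 + 50 y^2.
∂L/∂y = 100y.
∂L/∂y' = y'.
The Euler-Lagrange equation d/dx(∂L/∂y') − ∂L/∂y = 0 becomes:
    y'' - 100 y = 0
General solution: y(x) = A e^(10x) + B e^(-10x), where A and B are arbitrary constants fixed by the endpoint conditions.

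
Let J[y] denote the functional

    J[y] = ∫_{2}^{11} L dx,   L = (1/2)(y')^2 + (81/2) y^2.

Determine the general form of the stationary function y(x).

The Lagrangian is L = (1/2)(y')^2 + (81/2) y^2.
∂L/∂y = 81y.
∂L/∂y' = y'.
The Euler-Lagrange equation d/dx(∂L/∂y') − ∂L/∂y = 0 becomes:
    y'' - 81 y = 0
General solution: y(x) = A e^(9x) + B e^(-9x), where A and B are arbitrary constants fixed by the endpoint conditions.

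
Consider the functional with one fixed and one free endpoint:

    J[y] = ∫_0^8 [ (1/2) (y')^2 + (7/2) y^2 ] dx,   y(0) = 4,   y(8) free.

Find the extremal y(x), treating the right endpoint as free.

The Lagrangian L = (1/2) (y')^2 + (7/2) y^2 gives
    ∂L/∂y = 7 y,   ∂L/∂y' = y'.
Euler-Lagrange: y'' − 7 y = 0.
With k = sqrt(7), the general solution is
    y(x) = A cosh(sqrt(7) x) + B sinh(sqrt(7) x).
Fixed left endpoint y(0) = 4 ⇒ A = 4.
The right endpoint x = 8 is free, so the natural (transversality) condition is ∂L/∂y' |_{x=8} = 0, i.e. y'(8) = 0.
Compute y'(x) = A k sinh(k x) + B k cosh(k x), so
    y'(8) = A k sinh(k·8) + B k cosh(k·8) = 0
    ⇒ B = −A tanh(k·8) = − 4 tanh(sqrt(7)·8).
Therefore the extremal is
    y(x) = 4 cosh(sqrt(7) x) − 4 tanh(sqrt(7)·8) sinh(sqrt(7) x).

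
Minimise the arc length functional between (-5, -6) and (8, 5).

Arc-length functional: J[y] = ∫ sqrt(1 + (y')^2) dx.
Lagrangian L = sqrt(1 + (y')^2) has no explicit y dependence, so ∂L/∂y = 0 and the Euler-Lagrange equation gives
    d/dx( y' / sqrt(1 + (y')^2) ) = 0  ⇒  y' / sqrt(1 + (y')^2) = const.
Hence y' is constant, so y(x) is affine.
Fitting the endpoints (-5, -6) and (8, 5):
    slope m = (5 − (-6)) / (8 − (-5)) = 11/13,
    intercept c = (-6) − m·(-5) = -23/13.
Extremal: y(x) = (11/13) x - 23/13.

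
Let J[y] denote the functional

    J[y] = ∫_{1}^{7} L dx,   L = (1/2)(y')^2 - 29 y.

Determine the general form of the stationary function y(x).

The Lagrangian is L = (1/2)(y')^2 - 29 y.
∂L/∂y = -29.
∂L/∂y' = y'.
The Euler-Lagrange equation d/dx(∂L/∂y') − ∂L/∂y = 0 becomes:
    y'' + 29 = 0
General solution: y(x) = -(29/2) x^2 + A x + B, where A and B are arbitrary constants fixed by the endpoint conditions.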